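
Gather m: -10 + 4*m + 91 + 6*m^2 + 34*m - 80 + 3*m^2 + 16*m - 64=9*m^2 + 54*m - 63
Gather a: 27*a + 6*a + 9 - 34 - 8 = 33*a - 33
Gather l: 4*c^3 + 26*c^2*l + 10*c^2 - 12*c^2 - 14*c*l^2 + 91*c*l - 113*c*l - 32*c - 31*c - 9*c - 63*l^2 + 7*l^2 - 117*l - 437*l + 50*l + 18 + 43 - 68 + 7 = 4*c^3 - 2*c^2 - 72*c + l^2*(-14*c - 56) + l*(26*c^2 - 22*c - 504)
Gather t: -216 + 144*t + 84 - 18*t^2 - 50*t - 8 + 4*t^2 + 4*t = -14*t^2 + 98*t - 140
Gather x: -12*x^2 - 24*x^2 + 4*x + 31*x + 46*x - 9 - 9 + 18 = -36*x^2 + 81*x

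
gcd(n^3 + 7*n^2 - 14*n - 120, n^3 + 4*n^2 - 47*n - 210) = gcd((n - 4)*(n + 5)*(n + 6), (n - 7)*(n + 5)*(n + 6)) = n^2 + 11*n + 30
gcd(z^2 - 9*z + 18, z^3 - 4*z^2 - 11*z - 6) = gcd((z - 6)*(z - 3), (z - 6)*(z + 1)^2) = z - 6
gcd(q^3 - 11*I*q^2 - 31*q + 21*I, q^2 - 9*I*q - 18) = q - 3*I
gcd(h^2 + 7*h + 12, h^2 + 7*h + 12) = h^2 + 7*h + 12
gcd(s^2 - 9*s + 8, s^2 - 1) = s - 1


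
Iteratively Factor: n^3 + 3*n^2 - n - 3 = (n - 1)*(n^2 + 4*n + 3) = (n - 1)*(n + 1)*(n + 3)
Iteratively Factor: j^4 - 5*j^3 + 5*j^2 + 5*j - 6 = (j - 2)*(j^3 - 3*j^2 - j + 3) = (j - 2)*(j + 1)*(j^2 - 4*j + 3) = (j - 2)*(j - 1)*(j + 1)*(j - 3)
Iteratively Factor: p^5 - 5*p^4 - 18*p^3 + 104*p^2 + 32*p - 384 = (p - 4)*(p^4 - p^3 - 22*p^2 + 16*p + 96) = (p - 4)*(p - 3)*(p^3 + 2*p^2 - 16*p - 32) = (p - 4)^2*(p - 3)*(p^2 + 6*p + 8) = (p - 4)^2*(p - 3)*(p + 4)*(p + 2)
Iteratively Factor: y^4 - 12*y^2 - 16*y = (y)*(y^3 - 12*y - 16) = y*(y + 2)*(y^2 - 2*y - 8) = y*(y - 4)*(y + 2)*(y + 2)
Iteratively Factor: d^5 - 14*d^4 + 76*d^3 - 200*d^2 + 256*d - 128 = (d - 4)*(d^4 - 10*d^3 + 36*d^2 - 56*d + 32) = (d - 4)*(d - 2)*(d^3 - 8*d^2 + 20*d - 16) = (d - 4)^2*(d - 2)*(d^2 - 4*d + 4) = (d - 4)^2*(d - 2)^2*(d - 2)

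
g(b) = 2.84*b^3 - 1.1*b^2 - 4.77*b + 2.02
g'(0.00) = -4.77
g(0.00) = 2.02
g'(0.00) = -4.77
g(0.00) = 2.02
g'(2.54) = 44.61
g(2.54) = 29.35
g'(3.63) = 99.51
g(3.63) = 106.05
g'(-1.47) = 16.87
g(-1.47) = -2.37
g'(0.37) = -4.42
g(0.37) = 0.25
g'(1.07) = 2.63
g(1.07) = -0.86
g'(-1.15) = 9.03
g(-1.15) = 1.73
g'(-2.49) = 53.53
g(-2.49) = -36.77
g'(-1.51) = 17.98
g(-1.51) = -3.06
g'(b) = 8.52*b^2 - 2.2*b - 4.77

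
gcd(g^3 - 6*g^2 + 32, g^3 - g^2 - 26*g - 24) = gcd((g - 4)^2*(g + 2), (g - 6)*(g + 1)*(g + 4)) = 1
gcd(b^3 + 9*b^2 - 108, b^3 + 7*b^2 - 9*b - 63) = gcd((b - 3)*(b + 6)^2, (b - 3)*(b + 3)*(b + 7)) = b - 3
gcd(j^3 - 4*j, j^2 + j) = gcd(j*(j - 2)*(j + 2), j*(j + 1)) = j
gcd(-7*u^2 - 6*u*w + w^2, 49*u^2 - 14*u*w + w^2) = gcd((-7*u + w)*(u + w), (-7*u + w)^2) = 7*u - w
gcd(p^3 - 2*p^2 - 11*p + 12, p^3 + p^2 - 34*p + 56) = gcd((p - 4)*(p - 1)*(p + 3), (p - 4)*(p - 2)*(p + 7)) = p - 4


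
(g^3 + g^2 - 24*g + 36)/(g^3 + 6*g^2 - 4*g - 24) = (g - 3)/(g + 2)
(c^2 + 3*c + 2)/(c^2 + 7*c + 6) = (c + 2)/(c + 6)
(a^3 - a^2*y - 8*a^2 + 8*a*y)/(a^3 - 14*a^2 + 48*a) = (a - y)/(a - 6)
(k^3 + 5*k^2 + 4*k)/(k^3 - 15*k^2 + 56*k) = (k^2 + 5*k + 4)/(k^2 - 15*k + 56)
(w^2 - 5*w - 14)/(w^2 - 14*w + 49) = (w + 2)/(w - 7)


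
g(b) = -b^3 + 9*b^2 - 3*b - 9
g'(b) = -3*b^2 + 18*b - 3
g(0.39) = -8.86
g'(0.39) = 3.56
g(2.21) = 17.53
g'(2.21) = 22.13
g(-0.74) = -1.45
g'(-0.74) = -17.96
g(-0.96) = 3.06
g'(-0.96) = -23.04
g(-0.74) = -1.45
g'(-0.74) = -17.96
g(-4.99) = 354.32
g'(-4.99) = -167.52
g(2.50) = 24.12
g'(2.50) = 23.25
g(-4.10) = 223.51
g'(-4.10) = -127.23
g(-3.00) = 108.00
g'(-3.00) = -84.00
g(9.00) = -36.00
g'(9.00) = -84.00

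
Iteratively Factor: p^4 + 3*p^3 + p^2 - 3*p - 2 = (p + 1)*(p^3 + 2*p^2 - p - 2) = (p + 1)*(p + 2)*(p^2 - 1) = (p - 1)*(p + 1)*(p + 2)*(p + 1)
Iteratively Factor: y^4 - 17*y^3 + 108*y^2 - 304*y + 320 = (y - 4)*(y^3 - 13*y^2 + 56*y - 80) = (y - 4)^2*(y^2 - 9*y + 20) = (y - 4)^3*(y - 5)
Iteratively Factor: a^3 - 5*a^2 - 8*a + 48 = (a - 4)*(a^2 - a - 12) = (a - 4)*(a + 3)*(a - 4)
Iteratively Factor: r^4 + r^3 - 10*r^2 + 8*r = (r - 2)*(r^3 + 3*r^2 - 4*r) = r*(r - 2)*(r^2 + 3*r - 4) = r*(r - 2)*(r - 1)*(r + 4)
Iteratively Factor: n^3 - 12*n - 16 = (n + 2)*(n^2 - 2*n - 8) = (n + 2)^2*(n - 4)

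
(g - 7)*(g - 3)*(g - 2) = g^3 - 12*g^2 + 41*g - 42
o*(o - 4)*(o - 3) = o^3 - 7*o^2 + 12*o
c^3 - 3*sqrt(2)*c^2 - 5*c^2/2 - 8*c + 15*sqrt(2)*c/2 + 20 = (c - 5/2)*(c - 4*sqrt(2))*(c + sqrt(2))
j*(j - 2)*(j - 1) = j^3 - 3*j^2 + 2*j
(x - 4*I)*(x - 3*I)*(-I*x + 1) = -I*x^3 - 6*x^2 + 5*I*x - 12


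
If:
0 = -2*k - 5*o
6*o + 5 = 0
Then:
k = 25/12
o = -5/6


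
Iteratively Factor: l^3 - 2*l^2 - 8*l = (l)*(l^2 - 2*l - 8) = l*(l - 4)*(l + 2)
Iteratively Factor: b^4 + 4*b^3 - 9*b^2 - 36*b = (b)*(b^3 + 4*b^2 - 9*b - 36) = b*(b - 3)*(b^2 + 7*b + 12) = b*(b - 3)*(b + 4)*(b + 3)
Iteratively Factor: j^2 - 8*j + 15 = (j - 3)*(j - 5)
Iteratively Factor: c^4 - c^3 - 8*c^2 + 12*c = (c + 3)*(c^3 - 4*c^2 + 4*c) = (c - 2)*(c + 3)*(c^2 - 2*c) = (c - 2)^2*(c + 3)*(c)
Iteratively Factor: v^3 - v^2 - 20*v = (v - 5)*(v^2 + 4*v) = v*(v - 5)*(v + 4)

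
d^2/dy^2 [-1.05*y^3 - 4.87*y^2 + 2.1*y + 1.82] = -6.3*y - 9.74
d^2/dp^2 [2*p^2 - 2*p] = 4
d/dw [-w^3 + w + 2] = 1 - 3*w^2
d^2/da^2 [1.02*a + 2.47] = 0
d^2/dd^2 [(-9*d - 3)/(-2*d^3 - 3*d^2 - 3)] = 18*(12*d^2*(d + 1)^2*(3*d + 1) - (6*d^2 + 6*d + (2*d + 1)*(3*d + 1))*(2*d^3 + 3*d^2 + 3))/(2*d^3 + 3*d^2 + 3)^3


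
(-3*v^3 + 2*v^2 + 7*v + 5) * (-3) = 9*v^3 - 6*v^2 - 21*v - 15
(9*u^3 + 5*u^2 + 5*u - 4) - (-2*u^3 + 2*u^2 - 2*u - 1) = 11*u^3 + 3*u^2 + 7*u - 3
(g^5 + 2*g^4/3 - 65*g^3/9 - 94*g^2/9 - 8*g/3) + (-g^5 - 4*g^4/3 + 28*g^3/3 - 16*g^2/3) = -2*g^4/3 + 19*g^3/9 - 142*g^2/9 - 8*g/3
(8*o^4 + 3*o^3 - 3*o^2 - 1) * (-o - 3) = -8*o^5 - 27*o^4 - 6*o^3 + 9*o^2 + o + 3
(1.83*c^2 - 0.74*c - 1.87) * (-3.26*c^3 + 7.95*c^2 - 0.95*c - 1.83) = -5.9658*c^5 + 16.9609*c^4 - 1.5253*c^3 - 17.5124*c^2 + 3.1307*c + 3.4221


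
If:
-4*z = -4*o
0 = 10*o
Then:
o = 0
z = 0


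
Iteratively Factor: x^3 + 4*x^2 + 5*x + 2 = (x + 1)*(x^2 + 3*x + 2) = (x + 1)^2*(x + 2)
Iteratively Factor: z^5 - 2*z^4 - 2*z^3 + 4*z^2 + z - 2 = (z + 1)*(z^4 - 3*z^3 + z^2 + 3*z - 2) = (z - 1)*(z + 1)*(z^3 - 2*z^2 - z + 2) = (z - 2)*(z - 1)*(z + 1)*(z^2 - 1) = (z - 2)*(z - 1)^2*(z + 1)*(z + 1)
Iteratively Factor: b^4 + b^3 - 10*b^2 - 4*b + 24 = (b + 3)*(b^3 - 2*b^2 - 4*b + 8) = (b + 2)*(b + 3)*(b^2 - 4*b + 4) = (b - 2)*(b + 2)*(b + 3)*(b - 2)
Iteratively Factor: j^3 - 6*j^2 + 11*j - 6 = (j - 1)*(j^2 - 5*j + 6) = (j - 2)*(j - 1)*(j - 3)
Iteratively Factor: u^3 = (u)*(u^2) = u^2*(u)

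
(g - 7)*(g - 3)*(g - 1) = g^3 - 11*g^2 + 31*g - 21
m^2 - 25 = (m - 5)*(m + 5)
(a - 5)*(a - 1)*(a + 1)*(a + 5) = a^4 - 26*a^2 + 25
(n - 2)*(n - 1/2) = n^2 - 5*n/2 + 1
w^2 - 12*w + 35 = (w - 7)*(w - 5)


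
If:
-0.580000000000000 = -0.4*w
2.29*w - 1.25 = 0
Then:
No Solution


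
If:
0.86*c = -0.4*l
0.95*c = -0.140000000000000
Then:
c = -0.15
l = 0.32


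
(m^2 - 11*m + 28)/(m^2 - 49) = (m - 4)/(m + 7)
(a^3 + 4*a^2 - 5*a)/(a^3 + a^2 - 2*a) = (a + 5)/(a + 2)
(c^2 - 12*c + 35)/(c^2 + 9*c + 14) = (c^2 - 12*c + 35)/(c^2 + 9*c + 14)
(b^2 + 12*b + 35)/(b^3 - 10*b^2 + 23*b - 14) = (b^2 + 12*b + 35)/(b^3 - 10*b^2 + 23*b - 14)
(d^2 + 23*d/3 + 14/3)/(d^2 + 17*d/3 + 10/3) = (d + 7)/(d + 5)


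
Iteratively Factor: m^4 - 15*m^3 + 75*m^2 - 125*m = (m - 5)*(m^3 - 10*m^2 + 25*m) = (m - 5)^2*(m^2 - 5*m) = (m - 5)^3*(m)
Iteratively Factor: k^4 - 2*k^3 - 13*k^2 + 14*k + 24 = (k + 3)*(k^3 - 5*k^2 + 2*k + 8) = (k - 2)*(k + 3)*(k^2 - 3*k - 4) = (k - 2)*(k + 1)*(k + 3)*(k - 4)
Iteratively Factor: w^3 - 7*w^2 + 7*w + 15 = (w - 5)*(w^2 - 2*w - 3) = (w - 5)*(w + 1)*(w - 3)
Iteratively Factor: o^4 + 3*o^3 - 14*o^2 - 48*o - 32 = (o + 2)*(o^3 + o^2 - 16*o - 16) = (o + 1)*(o + 2)*(o^2 - 16) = (o - 4)*(o + 1)*(o + 2)*(o + 4)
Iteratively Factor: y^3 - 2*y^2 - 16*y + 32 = (y - 4)*(y^2 + 2*y - 8) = (y - 4)*(y - 2)*(y + 4)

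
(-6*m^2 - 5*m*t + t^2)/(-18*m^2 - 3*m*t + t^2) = (m + t)/(3*m + t)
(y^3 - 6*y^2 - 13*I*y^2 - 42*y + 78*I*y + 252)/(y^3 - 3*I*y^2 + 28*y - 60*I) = (y^2 - y*(6 + 7*I) + 42*I)/(y^2 + 3*I*y + 10)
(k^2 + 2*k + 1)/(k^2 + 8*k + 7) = (k + 1)/(k + 7)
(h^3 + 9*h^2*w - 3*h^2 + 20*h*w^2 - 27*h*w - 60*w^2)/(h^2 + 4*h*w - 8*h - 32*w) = (h^2 + 5*h*w - 3*h - 15*w)/(h - 8)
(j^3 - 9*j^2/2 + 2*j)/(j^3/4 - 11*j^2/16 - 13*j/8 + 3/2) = 8*j*(2*j - 1)/(4*j^2 + 5*j - 6)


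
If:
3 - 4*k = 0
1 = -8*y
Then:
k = 3/4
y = -1/8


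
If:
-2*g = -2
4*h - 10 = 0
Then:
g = 1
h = 5/2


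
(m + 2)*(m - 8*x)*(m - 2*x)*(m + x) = m^4 - 9*m^3*x + 2*m^3 + 6*m^2*x^2 - 18*m^2*x + 16*m*x^3 + 12*m*x^2 + 32*x^3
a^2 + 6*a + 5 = (a + 1)*(a + 5)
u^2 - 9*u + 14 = (u - 7)*(u - 2)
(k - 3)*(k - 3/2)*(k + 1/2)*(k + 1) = k^4 - 3*k^3 - 7*k^2/4 + 9*k/2 + 9/4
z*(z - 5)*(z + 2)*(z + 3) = z^4 - 19*z^2 - 30*z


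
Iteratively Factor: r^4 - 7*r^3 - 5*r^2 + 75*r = (r)*(r^3 - 7*r^2 - 5*r + 75) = r*(r - 5)*(r^2 - 2*r - 15) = r*(r - 5)*(r + 3)*(r - 5)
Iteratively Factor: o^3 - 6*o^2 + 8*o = (o - 2)*(o^2 - 4*o) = o*(o - 2)*(o - 4)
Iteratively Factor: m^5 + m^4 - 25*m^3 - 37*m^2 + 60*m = (m - 5)*(m^4 + 6*m^3 + 5*m^2 - 12*m) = (m - 5)*(m - 1)*(m^3 + 7*m^2 + 12*m) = (m - 5)*(m - 1)*(m + 3)*(m^2 + 4*m) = (m - 5)*(m - 1)*(m + 3)*(m + 4)*(m)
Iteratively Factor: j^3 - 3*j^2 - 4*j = (j)*(j^2 - 3*j - 4) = j*(j - 4)*(j + 1)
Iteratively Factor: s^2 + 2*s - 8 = (s + 4)*(s - 2)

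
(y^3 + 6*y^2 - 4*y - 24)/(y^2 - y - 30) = (-y^3 - 6*y^2 + 4*y + 24)/(-y^2 + y + 30)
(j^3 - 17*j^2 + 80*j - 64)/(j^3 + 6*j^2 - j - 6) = (j^2 - 16*j + 64)/(j^2 + 7*j + 6)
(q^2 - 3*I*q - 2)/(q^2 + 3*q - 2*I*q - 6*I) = (q - I)/(q + 3)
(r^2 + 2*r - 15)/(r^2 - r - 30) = (r - 3)/(r - 6)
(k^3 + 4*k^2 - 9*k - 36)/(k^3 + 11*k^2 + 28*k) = (k^2 - 9)/(k*(k + 7))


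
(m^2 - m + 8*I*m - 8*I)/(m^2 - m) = (m + 8*I)/m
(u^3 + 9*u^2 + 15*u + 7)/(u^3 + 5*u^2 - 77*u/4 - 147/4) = 4*(u^2 + 2*u + 1)/(4*u^2 - 8*u - 21)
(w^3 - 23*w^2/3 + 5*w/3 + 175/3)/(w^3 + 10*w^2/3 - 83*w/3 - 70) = (w - 5)/(w + 6)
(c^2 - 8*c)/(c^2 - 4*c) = (c - 8)/(c - 4)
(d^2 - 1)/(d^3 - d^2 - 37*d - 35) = (d - 1)/(d^2 - 2*d - 35)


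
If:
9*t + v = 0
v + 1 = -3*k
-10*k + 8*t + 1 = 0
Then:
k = 17/66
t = 13/66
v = -39/22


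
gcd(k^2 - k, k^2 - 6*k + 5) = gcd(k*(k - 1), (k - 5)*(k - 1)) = k - 1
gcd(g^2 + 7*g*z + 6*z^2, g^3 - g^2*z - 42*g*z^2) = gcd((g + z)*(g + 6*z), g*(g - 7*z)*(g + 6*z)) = g + 6*z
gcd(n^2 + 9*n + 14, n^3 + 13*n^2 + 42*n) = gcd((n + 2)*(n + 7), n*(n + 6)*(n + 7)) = n + 7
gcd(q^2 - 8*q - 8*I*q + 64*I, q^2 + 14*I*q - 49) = 1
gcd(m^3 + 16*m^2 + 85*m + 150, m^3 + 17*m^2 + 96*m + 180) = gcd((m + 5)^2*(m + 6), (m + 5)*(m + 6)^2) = m^2 + 11*m + 30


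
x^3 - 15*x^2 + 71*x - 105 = (x - 7)*(x - 5)*(x - 3)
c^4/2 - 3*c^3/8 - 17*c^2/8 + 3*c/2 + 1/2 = (c/2 + 1)*(c - 2)*(c - 1)*(c + 1/4)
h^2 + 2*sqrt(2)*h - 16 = (h - 2*sqrt(2))*(h + 4*sqrt(2))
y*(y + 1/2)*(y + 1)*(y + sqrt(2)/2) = y^4 + sqrt(2)*y^3/2 + 3*y^3/2 + y^2/2 + 3*sqrt(2)*y^2/4 + sqrt(2)*y/4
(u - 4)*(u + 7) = u^2 + 3*u - 28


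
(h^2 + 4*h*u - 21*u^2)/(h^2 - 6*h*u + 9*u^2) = (-h - 7*u)/(-h + 3*u)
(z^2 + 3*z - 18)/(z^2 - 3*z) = (z + 6)/z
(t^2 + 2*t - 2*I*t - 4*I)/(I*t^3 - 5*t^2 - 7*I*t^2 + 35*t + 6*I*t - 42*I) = (-I*t^2 + 2*t*(-1 - I) - 4)/(t^3 + t^2*(-7 + 5*I) + t*(6 - 35*I) - 42)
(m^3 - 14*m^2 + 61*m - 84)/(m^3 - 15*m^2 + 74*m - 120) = (m^2 - 10*m + 21)/(m^2 - 11*m + 30)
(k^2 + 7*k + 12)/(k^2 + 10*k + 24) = (k + 3)/(k + 6)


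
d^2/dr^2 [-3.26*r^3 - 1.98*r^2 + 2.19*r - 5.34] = -19.56*r - 3.96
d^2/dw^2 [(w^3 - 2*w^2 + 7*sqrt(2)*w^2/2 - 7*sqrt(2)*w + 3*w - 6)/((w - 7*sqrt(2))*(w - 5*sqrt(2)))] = 2*(-31*sqrt(2)*w^3 + 305*w^3 - 3255*sqrt(2)*w^2 + 402*w^2 + 1686*sqrt(2)*w + 14070*w - 22868 + 19670*sqrt(2))/(w^6 - 36*sqrt(2)*w^5 + 1074*w^4 - 8496*sqrt(2)*w^3 + 75180*w^2 - 176400*sqrt(2)*w + 343000)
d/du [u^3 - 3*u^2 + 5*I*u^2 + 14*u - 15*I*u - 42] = 3*u^2 + u*(-6 + 10*I) + 14 - 15*I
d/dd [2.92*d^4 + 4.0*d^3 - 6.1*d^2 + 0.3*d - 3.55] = 11.68*d^3 + 12.0*d^2 - 12.2*d + 0.3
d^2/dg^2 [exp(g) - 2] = exp(g)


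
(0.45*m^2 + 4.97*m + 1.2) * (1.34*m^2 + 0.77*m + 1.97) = 0.603*m^4 + 7.0063*m^3 + 6.3214*m^2 + 10.7149*m + 2.364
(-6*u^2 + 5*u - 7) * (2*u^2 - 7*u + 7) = -12*u^4 + 52*u^3 - 91*u^2 + 84*u - 49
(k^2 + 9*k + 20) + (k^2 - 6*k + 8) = 2*k^2 + 3*k + 28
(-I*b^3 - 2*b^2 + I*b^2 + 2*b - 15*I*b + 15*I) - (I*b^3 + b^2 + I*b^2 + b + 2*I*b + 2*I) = -2*I*b^3 - 3*b^2 + b - 17*I*b + 13*I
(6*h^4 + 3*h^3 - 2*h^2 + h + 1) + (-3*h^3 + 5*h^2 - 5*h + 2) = 6*h^4 + 3*h^2 - 4*h + 3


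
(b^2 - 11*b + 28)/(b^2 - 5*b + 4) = (b - 7)/(b - 1)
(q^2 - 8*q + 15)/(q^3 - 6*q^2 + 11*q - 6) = (q - 5)/(q^2 - 3*q + 2)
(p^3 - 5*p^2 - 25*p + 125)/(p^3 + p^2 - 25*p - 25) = (p - 5)/(p + 1)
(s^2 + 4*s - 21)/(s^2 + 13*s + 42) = (s - 3)/(s + 6)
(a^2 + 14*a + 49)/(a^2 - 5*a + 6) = (a^2 + 14*a + 49)/(a^2 - 5*a + 6)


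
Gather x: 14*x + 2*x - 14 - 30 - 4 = 16*x - 48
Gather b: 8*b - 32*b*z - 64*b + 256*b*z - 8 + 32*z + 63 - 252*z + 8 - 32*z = b*(224*z - 56) - 252*z + 63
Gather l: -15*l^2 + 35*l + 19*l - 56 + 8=-15*l^2 + 54*l - 48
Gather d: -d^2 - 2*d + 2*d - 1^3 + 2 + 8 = 9 - d^2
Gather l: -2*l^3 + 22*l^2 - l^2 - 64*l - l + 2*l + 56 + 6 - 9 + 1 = -2*l^3 + 21*l^2 - 63*l + 54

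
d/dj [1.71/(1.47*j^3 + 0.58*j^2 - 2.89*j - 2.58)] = (-7.5411*j^2 - 1.9836*j + 4.9419)/(1.47*j^3 + 0.58*j^2 - 2.89*j - 2.58)^2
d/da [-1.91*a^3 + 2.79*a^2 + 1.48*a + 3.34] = -5.73*a^2 + 5.58*a + 1.48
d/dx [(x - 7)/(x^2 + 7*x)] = (-x^2 + 14*x + 49)/(x^2*(x^2 + 14*x + 49))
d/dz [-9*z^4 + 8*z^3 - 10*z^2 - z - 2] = -36*z^3 + 24*z^2 - 20*z - 1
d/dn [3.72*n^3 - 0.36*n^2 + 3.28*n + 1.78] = 11.16*n^2 - 0.72*n + 3.28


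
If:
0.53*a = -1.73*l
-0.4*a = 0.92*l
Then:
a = 0.00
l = 0.00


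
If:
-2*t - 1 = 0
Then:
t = -1/2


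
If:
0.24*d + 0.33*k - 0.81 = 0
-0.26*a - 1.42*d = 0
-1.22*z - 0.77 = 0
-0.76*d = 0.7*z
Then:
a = -3.17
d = 0.58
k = 2.03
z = -0.63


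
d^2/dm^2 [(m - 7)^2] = 2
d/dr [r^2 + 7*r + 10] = 2*r + 7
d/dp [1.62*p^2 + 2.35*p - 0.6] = 3.24*p + 2.35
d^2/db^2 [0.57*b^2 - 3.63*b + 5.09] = 1.14000000000000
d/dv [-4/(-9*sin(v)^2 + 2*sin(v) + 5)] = 8*(1 - 9*sin(v))*cos(v)/(-9*sin(v)^2 + 2*sin(v) + 5)^2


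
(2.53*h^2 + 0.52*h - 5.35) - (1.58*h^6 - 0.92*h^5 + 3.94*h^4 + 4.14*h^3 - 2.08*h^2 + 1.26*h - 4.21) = -1.58*h^6 + 0.92*h^5 - 3.94*h^4 - 4.14*h^3 + 4.61*h^2 - 0.74*h - 1.14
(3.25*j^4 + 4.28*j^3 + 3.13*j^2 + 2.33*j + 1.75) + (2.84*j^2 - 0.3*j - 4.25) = 3.25*j^4 + 4.28*j^3 + 5.97*j^2 + 2.03*j - 2.5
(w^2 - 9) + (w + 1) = w^2 + w - 8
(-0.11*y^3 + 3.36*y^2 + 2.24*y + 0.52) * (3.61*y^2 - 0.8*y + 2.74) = -0.3971*y^5 + 12.2176*y^4 + 5.097*y^3 + 9.2916*y^2 + 5.7216*y + 1.4248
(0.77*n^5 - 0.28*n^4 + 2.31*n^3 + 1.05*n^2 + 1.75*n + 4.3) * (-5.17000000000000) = -3.9809*n^5 + 1.4476*n^4 - 11.9427*n^3 - 5.4285*n^2 - 9.0475*n - 22.231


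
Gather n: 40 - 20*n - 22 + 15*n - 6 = 12 - 5*n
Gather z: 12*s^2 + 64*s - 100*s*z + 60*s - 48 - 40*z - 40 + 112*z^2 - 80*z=12*s^2 + 124*s + 112*z^2 + z*(-100*s - 120) - 88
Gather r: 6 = 6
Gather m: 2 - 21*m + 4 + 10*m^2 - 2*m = 10*m^2 - 23*m + 6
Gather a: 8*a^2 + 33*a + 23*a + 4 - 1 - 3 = 8*a^2 + 56*a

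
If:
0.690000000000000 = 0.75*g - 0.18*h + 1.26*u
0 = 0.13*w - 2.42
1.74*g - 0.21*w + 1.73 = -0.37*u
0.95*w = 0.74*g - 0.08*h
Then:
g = 6.80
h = -158.15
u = -26.09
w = 18.62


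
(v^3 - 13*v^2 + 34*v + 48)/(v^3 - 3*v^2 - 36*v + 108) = (v^2 - 7*v - 8)/(v^2 + 3*v - 18)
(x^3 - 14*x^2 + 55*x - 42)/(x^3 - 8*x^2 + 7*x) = (x - 6)/x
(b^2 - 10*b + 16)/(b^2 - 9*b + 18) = (b^2 - 10*b + 16)/(b^2 - 9*b + 18)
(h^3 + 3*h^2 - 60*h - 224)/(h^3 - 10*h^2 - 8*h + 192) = (h + 7)/(h - 6)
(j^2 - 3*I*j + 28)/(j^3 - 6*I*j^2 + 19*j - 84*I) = 1/(j - 3*I)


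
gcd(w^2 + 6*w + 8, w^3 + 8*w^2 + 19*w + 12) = w + 4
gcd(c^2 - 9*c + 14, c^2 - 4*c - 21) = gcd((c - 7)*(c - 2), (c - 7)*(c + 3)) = c - 7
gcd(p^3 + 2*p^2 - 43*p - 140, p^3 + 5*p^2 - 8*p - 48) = p + 4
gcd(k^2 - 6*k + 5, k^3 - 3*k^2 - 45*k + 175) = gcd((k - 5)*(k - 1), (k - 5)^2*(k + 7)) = k - 5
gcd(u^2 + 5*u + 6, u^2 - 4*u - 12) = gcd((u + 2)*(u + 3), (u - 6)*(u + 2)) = u + 2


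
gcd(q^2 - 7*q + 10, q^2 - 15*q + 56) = 1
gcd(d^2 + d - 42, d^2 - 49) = d + 7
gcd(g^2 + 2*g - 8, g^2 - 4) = g - 2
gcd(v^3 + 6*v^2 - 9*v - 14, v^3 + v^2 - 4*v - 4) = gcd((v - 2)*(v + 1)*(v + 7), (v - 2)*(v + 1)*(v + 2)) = v^2 - v - 2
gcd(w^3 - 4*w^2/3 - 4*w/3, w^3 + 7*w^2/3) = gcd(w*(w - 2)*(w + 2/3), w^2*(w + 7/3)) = w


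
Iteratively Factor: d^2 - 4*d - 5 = (d + 1)*(d - 5)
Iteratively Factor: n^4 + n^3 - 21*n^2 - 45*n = (n + 3)*(n^3 - 2*n^2 - 15*n) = (n - 5)*(n + 3)*(n^2 + 3*n) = n*(n - 5)*(n + 3)*(n + 3)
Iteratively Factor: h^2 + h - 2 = (h - 1)*(h + 2)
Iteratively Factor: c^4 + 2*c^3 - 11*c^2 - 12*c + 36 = (c + 3)*(c^3 - c^2 - 8*c + 12) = (c - 2)*(c + 3)*(c^2 + c - 6) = (c - 2)^2*(c + 3)*(c + 3)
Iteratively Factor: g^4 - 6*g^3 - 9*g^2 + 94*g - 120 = (g + 4)*(g^3 - 10*g^2 + 31*g - 30) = (g - 3)*(g + 4)*(g^2 - 7*g + 10) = (g - 5)*(g - 3)*(g + 4)*(g - 2)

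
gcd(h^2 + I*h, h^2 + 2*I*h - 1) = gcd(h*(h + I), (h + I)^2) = h + I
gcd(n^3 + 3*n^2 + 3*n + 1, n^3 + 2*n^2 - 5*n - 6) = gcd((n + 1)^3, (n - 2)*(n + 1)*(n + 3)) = n + 1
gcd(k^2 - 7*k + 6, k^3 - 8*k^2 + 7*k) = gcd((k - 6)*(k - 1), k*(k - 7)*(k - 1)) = k - 1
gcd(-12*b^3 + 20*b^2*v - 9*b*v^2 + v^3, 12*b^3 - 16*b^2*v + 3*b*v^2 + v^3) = 2*b^2 - 3*b*v + v^2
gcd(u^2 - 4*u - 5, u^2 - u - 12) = 1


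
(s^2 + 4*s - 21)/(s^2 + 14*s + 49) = (s - 3)/(s + 7)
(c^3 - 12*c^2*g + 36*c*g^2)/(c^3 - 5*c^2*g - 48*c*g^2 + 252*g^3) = c/(c + 7*g)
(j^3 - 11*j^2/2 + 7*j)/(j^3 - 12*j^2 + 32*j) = (j^2 - 11*j/2 + 7)/(j^2 - 12*j + 32)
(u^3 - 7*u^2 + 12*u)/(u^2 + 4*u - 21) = u*(u - 4)/(u + 7)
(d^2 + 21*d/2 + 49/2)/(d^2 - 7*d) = (2*d^2 + 21*d + 49)/(2*d*(d - 7))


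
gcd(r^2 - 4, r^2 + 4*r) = 1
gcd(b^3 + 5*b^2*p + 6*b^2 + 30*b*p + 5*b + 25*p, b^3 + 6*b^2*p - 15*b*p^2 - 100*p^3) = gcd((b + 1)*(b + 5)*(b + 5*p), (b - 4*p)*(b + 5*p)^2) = b + 5*p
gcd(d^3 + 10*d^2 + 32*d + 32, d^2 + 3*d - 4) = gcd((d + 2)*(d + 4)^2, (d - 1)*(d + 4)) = d + 4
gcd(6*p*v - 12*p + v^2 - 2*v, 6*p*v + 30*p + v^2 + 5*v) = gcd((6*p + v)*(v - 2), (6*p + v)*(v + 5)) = 6*p + v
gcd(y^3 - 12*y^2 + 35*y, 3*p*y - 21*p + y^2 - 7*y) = y - 7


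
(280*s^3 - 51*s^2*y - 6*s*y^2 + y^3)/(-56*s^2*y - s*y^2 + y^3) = (-5*s + y)/y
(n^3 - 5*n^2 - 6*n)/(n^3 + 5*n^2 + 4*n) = (n - 6)/(n + 4)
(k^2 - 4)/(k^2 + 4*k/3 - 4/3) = 3*(k - 2)/(3*k - 2)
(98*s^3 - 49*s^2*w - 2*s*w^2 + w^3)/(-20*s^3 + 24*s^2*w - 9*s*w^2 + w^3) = (-49*s^2 + w^2)/(10*s^2 - 7*s*w + w^2)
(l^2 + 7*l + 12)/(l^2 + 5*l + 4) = (l + 3)/(l + 1)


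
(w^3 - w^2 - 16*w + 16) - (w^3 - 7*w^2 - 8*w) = 6*w^2 - 8*w + 16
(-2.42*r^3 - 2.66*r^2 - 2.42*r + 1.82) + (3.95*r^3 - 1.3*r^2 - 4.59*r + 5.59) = 1.53*r^3 - 3.96*r^2 - 7.01*r + 7.41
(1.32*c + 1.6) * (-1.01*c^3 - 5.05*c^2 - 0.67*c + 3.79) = -1.3332*c^4 - 8.282*c^3 - 8.9644*c^2 + 3.9308*c + 6.064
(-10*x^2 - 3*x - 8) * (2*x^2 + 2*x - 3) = -20*x^4 - 26*x^3 + 8*x^2 - 7*x + 24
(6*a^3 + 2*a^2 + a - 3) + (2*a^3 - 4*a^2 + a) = 8*a^3 - 2*a^2 + 2*a - 3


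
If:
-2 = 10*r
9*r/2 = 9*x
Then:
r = -1/5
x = -1/10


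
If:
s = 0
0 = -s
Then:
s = 0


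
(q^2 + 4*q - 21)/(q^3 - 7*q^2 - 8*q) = (-q^2 - 4*q + 21)/(q*(-q^2 + 7*q + 8))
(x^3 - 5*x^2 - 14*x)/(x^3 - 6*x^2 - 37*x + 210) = x*(x + 2)/(x^2 + x - 30)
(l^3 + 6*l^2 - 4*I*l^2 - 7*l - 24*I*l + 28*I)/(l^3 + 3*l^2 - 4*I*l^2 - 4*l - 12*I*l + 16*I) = (l + 7)/(l + 4)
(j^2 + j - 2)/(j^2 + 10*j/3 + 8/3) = 3*(j - 1)/(3*j + 4)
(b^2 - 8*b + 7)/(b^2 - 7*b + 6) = (b - 7)/(b - 6)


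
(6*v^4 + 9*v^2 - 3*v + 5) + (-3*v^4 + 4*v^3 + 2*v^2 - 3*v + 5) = 3*v^4 + 4*v^3 + 11*v^2 - 6*v + 10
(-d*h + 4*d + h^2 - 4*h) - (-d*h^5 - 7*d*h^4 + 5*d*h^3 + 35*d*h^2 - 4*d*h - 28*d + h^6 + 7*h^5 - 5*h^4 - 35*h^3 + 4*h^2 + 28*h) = d*h^5 + 7*d*h^4 - 5*d*h^3 - 35*d*h^2 + 3*d*h + 32*d - h^6 - 7*h^5 + 5*h^4 + 35*h^3 - 3*h^2 - 32*h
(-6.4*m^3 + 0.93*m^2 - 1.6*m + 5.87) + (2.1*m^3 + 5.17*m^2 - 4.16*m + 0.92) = -4.3*m^3 + 6.1*m^2 - 5.76*m + 6.79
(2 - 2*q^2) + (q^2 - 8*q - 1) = -q^2 - 8*q + 1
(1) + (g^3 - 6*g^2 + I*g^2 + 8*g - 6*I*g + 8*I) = g^3 - 6*g^2 + I*g^2 + 8*g - 6*I*g + 1 + 8*I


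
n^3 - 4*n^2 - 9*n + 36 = (n - 4)*(n - 3)*(n + 3)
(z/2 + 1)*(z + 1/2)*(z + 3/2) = z^3/2 + 2*z^2 + 19*z/8 + 3/4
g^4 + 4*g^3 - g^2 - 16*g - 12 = (g - 2)*(g + 1)*(g + 2)*(g + 3)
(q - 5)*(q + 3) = q^2 - 2*q - 15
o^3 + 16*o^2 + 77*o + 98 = (o + 2)*(o + 7)^2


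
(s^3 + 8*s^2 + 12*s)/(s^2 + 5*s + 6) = s*(s + 6)/(s + 3)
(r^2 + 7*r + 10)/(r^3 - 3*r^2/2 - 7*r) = 2*(r + 5)/(r*(2*r - 7))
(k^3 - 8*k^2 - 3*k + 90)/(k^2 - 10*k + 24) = (k^2 - 2*k - 15)/(k - 4)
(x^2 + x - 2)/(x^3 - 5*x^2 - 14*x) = (x - 1)/(x*(x - 7))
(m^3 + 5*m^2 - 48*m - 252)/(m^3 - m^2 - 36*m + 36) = (m^2 - m - 42)/(m^2 - 7*m + 6)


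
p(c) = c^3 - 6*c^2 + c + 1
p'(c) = 3*c^2 - 12*c + 1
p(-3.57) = -124.54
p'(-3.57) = 82.07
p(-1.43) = -15.62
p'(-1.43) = 24.29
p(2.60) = -19.38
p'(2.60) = -9.92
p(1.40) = -6.62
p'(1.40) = -9.92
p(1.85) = -11.35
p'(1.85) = -10.93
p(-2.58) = -58.69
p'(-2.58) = 51.93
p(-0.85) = -4.80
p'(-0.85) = 13.37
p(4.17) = -26.65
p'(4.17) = 3.13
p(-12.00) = -2603.00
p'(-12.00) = 577.00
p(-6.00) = -437.00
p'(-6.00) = 181.00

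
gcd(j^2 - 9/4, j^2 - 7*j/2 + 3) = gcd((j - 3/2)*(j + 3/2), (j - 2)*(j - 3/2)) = j - 3/2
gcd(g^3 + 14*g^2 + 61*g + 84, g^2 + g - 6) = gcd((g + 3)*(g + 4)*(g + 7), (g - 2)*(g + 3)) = g + 3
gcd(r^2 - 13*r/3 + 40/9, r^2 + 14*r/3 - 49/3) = 1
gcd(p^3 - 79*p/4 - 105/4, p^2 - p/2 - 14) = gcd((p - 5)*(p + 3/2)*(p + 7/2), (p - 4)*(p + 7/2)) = p + 7/2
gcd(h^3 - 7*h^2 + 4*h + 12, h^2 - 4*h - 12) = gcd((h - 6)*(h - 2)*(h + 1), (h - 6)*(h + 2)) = h - 6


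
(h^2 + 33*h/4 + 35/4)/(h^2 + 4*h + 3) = (4*h^2 + 33*h + 35)/(4*(h^2 + 4*h + 3))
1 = 1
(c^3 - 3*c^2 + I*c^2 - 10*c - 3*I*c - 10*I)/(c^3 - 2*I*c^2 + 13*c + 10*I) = (c^2 - 3*c - 10)/(c^2 - 3*I*c + 10)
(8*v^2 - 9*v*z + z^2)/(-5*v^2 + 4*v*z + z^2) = (-8*v + z)/(5*v + z)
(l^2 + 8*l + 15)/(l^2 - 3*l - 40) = (l + 3)/(l - 8)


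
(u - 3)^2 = u^2 - 6*u + 9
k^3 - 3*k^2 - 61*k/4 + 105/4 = (k - 5)*(k - 3/2)*(k + 7/2)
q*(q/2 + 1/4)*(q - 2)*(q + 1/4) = q^4/2 - 5*q^3/8 - 11*q^2/16 - q/8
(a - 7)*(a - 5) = a^2 - 12*a + 35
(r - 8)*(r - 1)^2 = r^3 - 10*r^2 + 17*r - 8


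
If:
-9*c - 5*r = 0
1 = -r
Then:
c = 5/9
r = -1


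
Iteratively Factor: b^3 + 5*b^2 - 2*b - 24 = (b + 4)*(b^2 + b - 6) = (b - 2)*(b + 4)*(b + 3)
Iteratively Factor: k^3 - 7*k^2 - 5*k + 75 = (k - 5)*(k^2 - 2*k - 15) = (k - 5)^2*(k + 3)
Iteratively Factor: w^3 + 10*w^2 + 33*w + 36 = (w + 4)*(w^2 + 6*w + 9) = (w + 3)*(w + 4)*(w + 3)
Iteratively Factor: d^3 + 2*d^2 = (d)*(d^2 + 2*d) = d^2*(d + 2)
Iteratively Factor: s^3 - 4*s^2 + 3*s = (s - 3)*(s^2 - s) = (s - 3)*(s - 1)*(s)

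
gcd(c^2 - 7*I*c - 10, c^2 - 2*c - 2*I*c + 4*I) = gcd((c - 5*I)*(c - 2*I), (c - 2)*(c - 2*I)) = c - 2*I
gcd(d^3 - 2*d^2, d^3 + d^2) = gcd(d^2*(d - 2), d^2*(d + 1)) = d^2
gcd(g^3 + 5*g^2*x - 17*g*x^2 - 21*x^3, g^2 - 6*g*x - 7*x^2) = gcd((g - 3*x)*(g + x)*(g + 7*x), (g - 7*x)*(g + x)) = g + x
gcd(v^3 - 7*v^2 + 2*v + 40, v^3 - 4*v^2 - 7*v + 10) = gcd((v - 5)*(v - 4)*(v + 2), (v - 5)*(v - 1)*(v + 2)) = v^2 - 3*v - 10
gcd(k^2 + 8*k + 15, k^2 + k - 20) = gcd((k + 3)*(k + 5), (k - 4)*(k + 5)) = k + 5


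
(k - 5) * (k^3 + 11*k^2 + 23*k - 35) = k^4 + 6*k^3 - 32*k^2 - 150*k + 175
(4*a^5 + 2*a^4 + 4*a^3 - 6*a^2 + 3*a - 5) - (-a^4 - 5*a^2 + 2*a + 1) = 4*a^5 + 3*a^4 + 4*a^3 - a^2 + a - 6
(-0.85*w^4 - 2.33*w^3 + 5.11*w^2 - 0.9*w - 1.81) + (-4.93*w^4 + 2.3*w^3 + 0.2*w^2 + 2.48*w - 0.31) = -5.78*w^4 - 0.0300000000000002*w^3 + 5.31*w^2 + 1.58*w - 2.12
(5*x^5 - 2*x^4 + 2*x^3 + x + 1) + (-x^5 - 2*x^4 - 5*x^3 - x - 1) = 4*x^5 - 4*x^4 - 3*x^3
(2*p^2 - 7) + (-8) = 2*p^2 - 15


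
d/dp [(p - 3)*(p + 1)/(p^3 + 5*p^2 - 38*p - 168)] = (-p^4 + 4*p^3 - 19*p^2 - 306*p + 222)/(p^6 + 10*p^5 - 51*p^4 - 716*p^3 - 236*p^2 + 12768*p + 28224)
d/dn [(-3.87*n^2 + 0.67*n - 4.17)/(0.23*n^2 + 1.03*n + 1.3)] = (-4.1402*n^2 - 8.1438*n + 5.1661)/(0.0529*n^4 + 0.4738*n^3 + 1.6589*n^2 + 2.678*n + 1.69)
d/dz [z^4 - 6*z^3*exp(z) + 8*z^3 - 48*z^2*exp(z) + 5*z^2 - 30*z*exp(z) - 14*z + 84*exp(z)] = -6*z^3*exp(z) + 4*z^3 - 66*z^2*exp(z) + 24*z^2 - 126*z*exp(z) + 10*z + 54*exp(z) - 14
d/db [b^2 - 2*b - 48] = 2*b - 2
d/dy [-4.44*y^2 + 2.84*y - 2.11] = 2.84 - 8.88*y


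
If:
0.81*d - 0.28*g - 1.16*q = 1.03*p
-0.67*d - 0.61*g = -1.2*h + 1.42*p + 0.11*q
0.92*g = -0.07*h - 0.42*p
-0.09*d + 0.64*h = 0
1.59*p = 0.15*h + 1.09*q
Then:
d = 0.00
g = 0.00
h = 0.00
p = 0.00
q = 0.00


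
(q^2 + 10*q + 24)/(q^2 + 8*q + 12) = (q + 4)/(q + 2)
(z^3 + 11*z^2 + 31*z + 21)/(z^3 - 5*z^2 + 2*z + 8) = (z^2 + 10*z + 21)/(z^2 - 6*z + 8)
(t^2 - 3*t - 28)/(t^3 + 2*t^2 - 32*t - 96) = (t - 7)/(t^2 - 2*t - 24)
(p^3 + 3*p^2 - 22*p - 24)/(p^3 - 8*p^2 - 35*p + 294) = (p^2 - 3*p - 4)/(p^2 - 14*p + 49)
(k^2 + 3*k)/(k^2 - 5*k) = (k + 3)/(k - 5)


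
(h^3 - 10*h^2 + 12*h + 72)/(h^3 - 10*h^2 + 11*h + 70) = (h^2 - 12*h + 36)/(h^2 - 12*h + 35)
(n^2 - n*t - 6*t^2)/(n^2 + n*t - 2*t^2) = (-n + 3*t)/(-n + t)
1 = 1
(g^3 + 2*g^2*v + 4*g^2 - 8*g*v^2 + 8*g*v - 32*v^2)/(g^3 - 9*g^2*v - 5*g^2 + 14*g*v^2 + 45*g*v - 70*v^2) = (-g^2 - 4*g*v - 4*g - 16*v)/(-g^2 + 7*g*v + 5*g - 35*v)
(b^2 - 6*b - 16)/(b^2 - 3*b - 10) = (b - 8)/(b - 5)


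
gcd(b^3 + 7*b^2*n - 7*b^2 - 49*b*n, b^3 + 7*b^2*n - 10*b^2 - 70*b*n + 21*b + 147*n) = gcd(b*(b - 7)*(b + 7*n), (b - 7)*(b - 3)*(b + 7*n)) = b^2 + 7*b*n - 7*b - 49*n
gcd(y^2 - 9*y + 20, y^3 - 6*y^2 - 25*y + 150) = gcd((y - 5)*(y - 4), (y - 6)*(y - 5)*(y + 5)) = y - 5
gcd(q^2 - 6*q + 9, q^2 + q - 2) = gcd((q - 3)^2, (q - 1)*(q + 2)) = 1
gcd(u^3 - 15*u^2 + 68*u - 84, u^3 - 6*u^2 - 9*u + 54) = u - 6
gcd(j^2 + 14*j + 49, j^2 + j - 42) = j + 7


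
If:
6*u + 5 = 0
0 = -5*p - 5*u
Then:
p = 5/6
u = -5/6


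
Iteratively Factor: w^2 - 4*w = (w)*(w - 4)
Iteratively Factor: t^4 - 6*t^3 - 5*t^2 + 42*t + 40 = (t + 1)*(t^3 - 7*t^2 + 2*t + 40) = (t - 4)*(t + 1)*(t^2 - 3*t - 10) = (t - 5)*(t - 4)*(t + 1)*(t + 2)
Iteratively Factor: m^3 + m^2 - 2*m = (m)*(m^2 + m - 2) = m*(m + 2)*(m - 1)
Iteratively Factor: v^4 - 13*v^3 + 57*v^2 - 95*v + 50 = (v - 2)*(v^3 - 11*v^2 + 35*v - 25) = (v - 5)*(v - 2)*(v^2 - 6*v + 5) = (v - 5)*(v - 2)*(v - 1)*(v - 5)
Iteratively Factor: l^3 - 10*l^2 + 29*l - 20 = (l - 4)*(l^2 - 6*l + 5) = (l - 5)*(l - 4)*(l - 1)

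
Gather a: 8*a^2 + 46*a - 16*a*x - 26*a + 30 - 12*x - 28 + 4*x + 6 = 8*a^2 + a*(20 - 16*x) - 8*x + 8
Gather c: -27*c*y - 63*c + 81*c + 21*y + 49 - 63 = c*(18 - 27*y) + 21*y - 14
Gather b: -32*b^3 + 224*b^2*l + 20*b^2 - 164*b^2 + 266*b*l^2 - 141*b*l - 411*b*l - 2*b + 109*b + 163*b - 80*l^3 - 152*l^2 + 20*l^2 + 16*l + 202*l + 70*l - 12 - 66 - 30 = -32*b^3 + b^2*(224*l - 144) + b*(266*l^2 - 552*l + 270) - 80*l^3 - 132*l^2 + 288*l - 108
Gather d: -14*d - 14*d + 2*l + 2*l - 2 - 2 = -28*d + 4*l - 4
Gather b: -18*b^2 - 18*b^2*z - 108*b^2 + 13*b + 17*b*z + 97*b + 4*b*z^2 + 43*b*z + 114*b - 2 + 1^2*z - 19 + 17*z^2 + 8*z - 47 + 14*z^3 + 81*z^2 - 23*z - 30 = b^2*(-18*z - 126) + b*(4*z^2 + 60*z + 224) + 14*z^3 + 98*z^2 - 14*z - 98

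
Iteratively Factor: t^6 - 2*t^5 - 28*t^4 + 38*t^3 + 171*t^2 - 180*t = (t - 5)*(t^5 + 3*t^4 - 13*t^3 - 27*t^2 + 36*t) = (t - 5)*(t - 1)*(t^4 + 4*t^3 - 9*t^2 - 36*t) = (t - 5)*(t - 1)*(t + 3)*(t^3 + t^2 - 12*t) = (t - 5)*(t - 1)*(t + 3)*(t + 4)*(t^2 - 3*t) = t*(t - 5)*(t - 1)*(t + 3)*(t + 4)*(t - 3)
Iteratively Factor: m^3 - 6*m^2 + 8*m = (m)*(m^2 - 6*m + 8) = m*(m - 4)*(m - 2)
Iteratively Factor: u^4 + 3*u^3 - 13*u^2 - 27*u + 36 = (u + 3)*(u^3 - 13*u + 12) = (u + 3)*(u + 4)*(u^2 - 4*u + 3) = (u - 1)*(u + 3)*(u + 4)*(u - 3)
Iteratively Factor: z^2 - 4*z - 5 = (z + 1)*(z - 5)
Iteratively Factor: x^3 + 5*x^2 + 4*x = (x + 4)*(x^2 + x) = (x + 1)*(x + 4)*(x)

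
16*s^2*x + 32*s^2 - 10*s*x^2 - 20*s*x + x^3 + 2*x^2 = (-8*s + x)*(-2*s + x)*(x + 2)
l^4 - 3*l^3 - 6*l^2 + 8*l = l*(l - 4)*(l - 1)*(l + 2)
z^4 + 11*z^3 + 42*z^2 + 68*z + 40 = (z + 2)^3*(z + 5)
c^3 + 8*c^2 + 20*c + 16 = (c + 2)^2*(c + 4)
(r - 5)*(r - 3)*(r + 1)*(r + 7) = r^4 - 42*r^2 + 64*r + 105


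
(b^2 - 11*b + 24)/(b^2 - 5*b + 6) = (b - 8)/(b - 2)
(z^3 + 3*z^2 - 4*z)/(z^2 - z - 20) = z*(z - 1)/(z - 5)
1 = 1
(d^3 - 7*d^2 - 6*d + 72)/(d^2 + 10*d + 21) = (d^2 - 10*d + 24)/(d + 7)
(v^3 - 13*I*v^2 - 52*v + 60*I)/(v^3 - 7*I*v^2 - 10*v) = (v - 6*I)/v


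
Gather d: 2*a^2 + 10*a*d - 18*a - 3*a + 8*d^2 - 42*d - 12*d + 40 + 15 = 2*a^2 - 21*a + 8*d^2 + d*(10*a - 54) + 55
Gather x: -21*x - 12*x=-33*x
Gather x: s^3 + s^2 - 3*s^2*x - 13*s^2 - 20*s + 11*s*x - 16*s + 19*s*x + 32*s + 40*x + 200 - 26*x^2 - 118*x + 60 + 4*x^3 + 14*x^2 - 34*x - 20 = s^3 - 12*s^2 - 4*s + 4*x^3 - 12*x^2 + x*(-3*s^2 + 30*s - 112) + 240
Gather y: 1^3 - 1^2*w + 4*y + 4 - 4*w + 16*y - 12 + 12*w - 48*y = 7*w - 28*y - 7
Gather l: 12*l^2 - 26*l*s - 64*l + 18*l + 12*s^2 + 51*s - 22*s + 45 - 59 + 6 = 12*l^2 + l*(-26*s - 46) + 12*s^2 + 29*s - 8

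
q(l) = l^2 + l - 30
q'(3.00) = 7.00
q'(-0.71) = -0.42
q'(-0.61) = -0.22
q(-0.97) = -30.03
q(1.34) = -26.86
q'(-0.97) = -0.94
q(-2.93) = -24.35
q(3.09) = -17.36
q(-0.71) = -30.21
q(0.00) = -30.00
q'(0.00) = 1.00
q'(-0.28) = 0.44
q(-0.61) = -30.24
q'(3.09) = 7.18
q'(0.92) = 2.84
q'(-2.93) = -4.86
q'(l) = 2*l + 1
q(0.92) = -28.23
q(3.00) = -18.00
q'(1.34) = 3.68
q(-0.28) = -30.20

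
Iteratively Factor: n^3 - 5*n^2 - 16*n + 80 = (n + 4)*(n^2 - 9*n + 20) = (n - 5)*(n + 4)*(n - 4)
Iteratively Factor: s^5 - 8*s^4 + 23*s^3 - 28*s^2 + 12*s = (s - 2)*(s^4 - 6*s^3 + 11*s^2 - 6*s) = s*(s - 2)*(s^3 - 6*s^2 + 11*s - 6) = s*(s - 2)*(s - 1)*(s^2 - 5*s + 6) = s*(s - 3)*(s - 2)*(s - 1)*(s - 2)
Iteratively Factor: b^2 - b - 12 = (b - 4)*(b + 3)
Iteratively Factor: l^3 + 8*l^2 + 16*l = (l)*(l^2 + 8*l + 16) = l*(l + 4)*(l + 4)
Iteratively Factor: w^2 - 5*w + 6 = (w - 3)*(w - 2)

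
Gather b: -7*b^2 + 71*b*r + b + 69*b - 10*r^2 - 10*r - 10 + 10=-7*b^2 + b*(71*r + 70) - 10*r^2 - 10*r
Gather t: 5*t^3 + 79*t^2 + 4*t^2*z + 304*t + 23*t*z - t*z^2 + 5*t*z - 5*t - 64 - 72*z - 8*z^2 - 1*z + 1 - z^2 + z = 5*t^3 + t^2*(4*z + 79) + t*(-z^2 + 28*z + 299) - 9*z^2 - 72*z - 63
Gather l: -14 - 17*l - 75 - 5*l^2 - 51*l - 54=-5*l^2 - 68*l - 143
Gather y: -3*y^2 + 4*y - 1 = -3*y^2 + 4*y - 1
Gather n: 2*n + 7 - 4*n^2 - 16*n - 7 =-4*n^2 - 14*n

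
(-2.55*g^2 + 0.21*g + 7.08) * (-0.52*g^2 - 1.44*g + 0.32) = 1.326*g^4 + 3.5628*g^3 - 4.8*g^2 - 10.128*g + 2.2656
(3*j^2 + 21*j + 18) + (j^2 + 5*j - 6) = 4*j^2 + 26*j + 12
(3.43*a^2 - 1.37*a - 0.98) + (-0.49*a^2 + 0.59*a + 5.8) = 2.94*a^2 - 0.78*a + 4.82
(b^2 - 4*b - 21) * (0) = 0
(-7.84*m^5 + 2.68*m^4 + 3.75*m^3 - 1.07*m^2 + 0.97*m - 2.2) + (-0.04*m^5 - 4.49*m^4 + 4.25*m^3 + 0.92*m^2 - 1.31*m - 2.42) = -7.88*m^5 - 1.81*m^4 + 8.0*m^3 - 0.15*m^2 - 0.34*m - 4.62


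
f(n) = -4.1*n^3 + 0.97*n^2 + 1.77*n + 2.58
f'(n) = -12.3*n^2 + 1.94*n + 1.77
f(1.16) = -0.46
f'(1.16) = -12.53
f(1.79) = -14.66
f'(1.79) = -34.17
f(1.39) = -4.10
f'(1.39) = -19.30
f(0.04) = 2.65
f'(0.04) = 1.83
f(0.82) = 2.42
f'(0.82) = -4.91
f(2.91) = -85.09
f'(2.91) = -96.74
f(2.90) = -84.12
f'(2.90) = -96.05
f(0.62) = 3.07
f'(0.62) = -1.76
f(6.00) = -837.48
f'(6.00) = -429.39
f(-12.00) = 7205.82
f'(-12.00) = -1792.71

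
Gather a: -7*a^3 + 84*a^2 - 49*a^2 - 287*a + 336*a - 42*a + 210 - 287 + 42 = -7*a^3 + 35*a^2 + 7*a - 35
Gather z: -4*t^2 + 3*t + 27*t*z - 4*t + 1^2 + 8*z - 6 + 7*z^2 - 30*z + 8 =-4*t^2 - t + 7*z^2 + z*(27*t - 22) + 3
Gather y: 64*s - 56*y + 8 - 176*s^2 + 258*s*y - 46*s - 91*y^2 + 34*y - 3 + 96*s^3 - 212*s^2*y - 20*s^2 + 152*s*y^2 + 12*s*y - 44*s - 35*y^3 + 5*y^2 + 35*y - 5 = 96*s^3 - 196*s^2 - 26*s - 35*y^3 + y^2*(152*s - 86) + y*(-212*s^2 + 270*s + 13)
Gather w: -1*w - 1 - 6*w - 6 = -7*w - 7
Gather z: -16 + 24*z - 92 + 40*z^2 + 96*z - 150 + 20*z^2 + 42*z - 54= 60*z^2 + 162*z - 312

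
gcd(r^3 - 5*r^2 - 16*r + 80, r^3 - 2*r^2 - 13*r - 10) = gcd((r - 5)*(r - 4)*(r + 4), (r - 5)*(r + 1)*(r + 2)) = r - 5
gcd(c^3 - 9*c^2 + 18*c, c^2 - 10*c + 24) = c - 6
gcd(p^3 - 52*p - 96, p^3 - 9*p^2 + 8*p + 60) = p + 2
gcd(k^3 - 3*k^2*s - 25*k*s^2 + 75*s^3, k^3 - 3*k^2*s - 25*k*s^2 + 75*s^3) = k^3 - 3*k^2*s - 25*k*s^2 + 75*s^3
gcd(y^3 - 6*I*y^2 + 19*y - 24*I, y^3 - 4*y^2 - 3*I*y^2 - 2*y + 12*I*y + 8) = y - I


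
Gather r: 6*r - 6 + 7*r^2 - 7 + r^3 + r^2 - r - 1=r^3 + 8*r^2 + 5*r - 14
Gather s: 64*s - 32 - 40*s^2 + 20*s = -40*s^2 + 84*s - 32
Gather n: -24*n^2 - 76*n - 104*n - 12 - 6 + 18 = -24*n^2 - 180*n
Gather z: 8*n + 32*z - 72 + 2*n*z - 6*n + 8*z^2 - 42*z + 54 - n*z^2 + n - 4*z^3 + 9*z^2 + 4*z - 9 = 3*n - 4*z^3 + z^2*(17 - n) + z*(2*n - 6) - 27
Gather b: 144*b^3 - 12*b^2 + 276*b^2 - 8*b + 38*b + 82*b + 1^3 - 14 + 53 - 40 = 144*b^3 + 264*b^2 + 112*b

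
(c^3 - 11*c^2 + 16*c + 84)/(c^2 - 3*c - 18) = (c^2 - 5*c - 14)/(c + 3)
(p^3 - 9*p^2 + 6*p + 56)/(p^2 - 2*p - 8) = p - 7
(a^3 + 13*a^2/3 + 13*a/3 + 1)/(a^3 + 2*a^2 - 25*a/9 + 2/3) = 3*(3*a^2 + 4*a + 1)/(9*a^2 - 9*a + 2)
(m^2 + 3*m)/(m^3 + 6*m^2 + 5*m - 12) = m/(m^2 + 3*m - 4)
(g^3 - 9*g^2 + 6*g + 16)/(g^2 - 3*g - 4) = (g^2 - 10*g + 16)/(g - 4)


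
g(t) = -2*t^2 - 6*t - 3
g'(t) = -4*t - 6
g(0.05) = -3.30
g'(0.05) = -6.20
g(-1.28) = 1.40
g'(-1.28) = -0.88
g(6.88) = -138.95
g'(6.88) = -33.52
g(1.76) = -19.76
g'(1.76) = -13.04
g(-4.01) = -11.10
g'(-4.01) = 10.04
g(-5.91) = -37.40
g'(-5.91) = 17.64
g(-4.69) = -18.85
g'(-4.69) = 12.76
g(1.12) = -12.23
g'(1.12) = -10.48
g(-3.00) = -3.00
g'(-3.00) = 6.00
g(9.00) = -219.00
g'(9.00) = -42.00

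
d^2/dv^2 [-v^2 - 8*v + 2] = -2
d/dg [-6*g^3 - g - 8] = -18*g^2 - 1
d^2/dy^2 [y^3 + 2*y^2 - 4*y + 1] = 6*y + 4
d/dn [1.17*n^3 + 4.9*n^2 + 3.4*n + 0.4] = 3.51*n^2 + 9.8*n + 3.4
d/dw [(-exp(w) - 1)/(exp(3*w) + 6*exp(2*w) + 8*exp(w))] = (2*exp(3*w) + 9*exp(2*w) + 12*exp(w) + 8)*exp(-w)/(exp(4*w) + 12*exp(3*w) + 52*exp(2*w) + 96*exp(w) + 64)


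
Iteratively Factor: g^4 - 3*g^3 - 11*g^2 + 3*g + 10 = (g - 5)*(g^3 + 2*g^2 - g - 2) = (g - 5)*(g - 1)*(g^2 + 3*g + 2) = (g - 5)*(g - 1)*(g + 1)*(g + 2)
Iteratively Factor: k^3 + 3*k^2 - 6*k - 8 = (k + 4)*(k^2 - k - 2) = (k - 2)*(k + 4)*(k + 1)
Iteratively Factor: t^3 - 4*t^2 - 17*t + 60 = (t + 4)*(t^2 - 8*t + 15) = (t - 5)*(t + 4)*(t - 3)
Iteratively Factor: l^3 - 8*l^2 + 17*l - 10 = (l - 5)*(l^2 - 3*l + 2) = (l - 5)*(l - 2)*(l - 1)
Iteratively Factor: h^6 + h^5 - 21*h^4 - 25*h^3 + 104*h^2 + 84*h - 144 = (h + 2)*(h^5 - h^4 - 19*h^3 + 13*h^2 + 78*h - 72) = (h + 2)*(h + 3)*(h^4 - 4*h^3 - 7*h^2 + 34*h - 24) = (h - 1)*(h + 2)*(h + 3)*(h^3 - 3*h^2 - 10*h + 24) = (h - 2)*(h - 1)*(h + 2)*(h + 3)*(h^2 - h - 12) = (h - 2)*(h - 1)*(h + 2)*(h + 3)^2*(h - 4)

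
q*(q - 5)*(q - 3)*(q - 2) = q^4 - 10*q^3 + 31*q^2 - 30*q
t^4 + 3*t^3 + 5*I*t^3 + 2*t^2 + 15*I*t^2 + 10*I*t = t*(t + 1)*(t + 2)*(t + 5*I)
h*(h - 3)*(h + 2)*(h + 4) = h^4 + 3*h^3 - 10*h^2 - 24*h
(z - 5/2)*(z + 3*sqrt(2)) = z^2 - 5*z/2 + 3*sqrt(2)*z - 15*sqrt(2)/2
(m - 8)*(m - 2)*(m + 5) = m^3 - 5*m^2 - 34*m + 80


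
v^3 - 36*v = v*(v - 6)*(v + 6)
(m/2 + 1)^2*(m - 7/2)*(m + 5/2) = m^4/4 + 3*m^3/4 - 35*m^2/16 - 39*m/4 - 35/4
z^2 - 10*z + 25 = (z - 5)^2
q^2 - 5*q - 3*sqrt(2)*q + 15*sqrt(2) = (q - 5)*(q - 3*sqrt(2))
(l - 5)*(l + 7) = l^2 + 2*l - 35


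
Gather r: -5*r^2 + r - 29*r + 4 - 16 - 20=-5*r^2 - 28*r - 32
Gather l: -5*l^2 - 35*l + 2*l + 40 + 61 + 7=-5*l^2 - 33*l + 108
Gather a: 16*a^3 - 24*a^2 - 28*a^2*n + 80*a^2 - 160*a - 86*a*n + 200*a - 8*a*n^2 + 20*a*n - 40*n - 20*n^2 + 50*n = 16*a^3 + a^2*(56 - 28*n) + a*(-8*n^2 - 66*n + 40) - 20*n^2 + 10*n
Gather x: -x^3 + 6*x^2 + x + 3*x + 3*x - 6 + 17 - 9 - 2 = -x^3 + 6*x^2 + 7*x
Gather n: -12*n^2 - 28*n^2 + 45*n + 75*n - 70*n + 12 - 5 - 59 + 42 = -40*n^2 + 50*n - 10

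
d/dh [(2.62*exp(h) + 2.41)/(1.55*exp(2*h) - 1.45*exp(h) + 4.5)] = (-4.061*exp(2*h) - 7.471*exp(h) + 15.2845)*exp(h)/(2.4025*exp(4*h) - 4.495*exp(3*h) + 16.0525*exp(2*h) - 13.05*exp(h) + 20.25)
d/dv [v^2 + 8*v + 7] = 2*v + 8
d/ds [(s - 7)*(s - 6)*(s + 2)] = 3*s^2 - 22*s + 16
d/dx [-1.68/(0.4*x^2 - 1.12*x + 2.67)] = (1.344*x - 1.8816)/(0.4*x^2 - 1.12*x + 2.67)^2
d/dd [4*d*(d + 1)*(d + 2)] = 12*d^2 + 24*d + 8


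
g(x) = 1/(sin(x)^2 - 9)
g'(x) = -2*sin(x)*cos(x)/(sin(x)^2 - 9)^2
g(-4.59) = -0.12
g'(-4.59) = 0.00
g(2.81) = -0.11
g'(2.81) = 0.01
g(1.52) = -0.12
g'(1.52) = -0.00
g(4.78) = -0.12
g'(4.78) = 0.00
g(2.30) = -0.12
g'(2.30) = 0.01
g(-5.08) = -0.12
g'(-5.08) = -0.01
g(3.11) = -0.11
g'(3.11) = 0.00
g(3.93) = -0.12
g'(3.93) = -0.01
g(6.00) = -0.11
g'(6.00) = 0.01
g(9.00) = -0.11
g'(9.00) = 0.01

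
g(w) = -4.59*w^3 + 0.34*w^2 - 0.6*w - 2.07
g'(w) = -13.77*w^2 + 0.68*w - 0.6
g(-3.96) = 290.67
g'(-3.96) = -219.23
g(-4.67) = 475.63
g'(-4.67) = -304.08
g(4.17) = -331.49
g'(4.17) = -237.21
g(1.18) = -9.85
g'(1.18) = -18.97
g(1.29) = -12.13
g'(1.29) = -22.64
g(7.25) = -1737.70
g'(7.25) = -719.46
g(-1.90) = 31.78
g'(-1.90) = -51.60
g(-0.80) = 0.98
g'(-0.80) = -9.96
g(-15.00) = 15574.68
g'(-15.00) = -3109.05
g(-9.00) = 3376.98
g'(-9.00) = -1122.09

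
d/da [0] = 0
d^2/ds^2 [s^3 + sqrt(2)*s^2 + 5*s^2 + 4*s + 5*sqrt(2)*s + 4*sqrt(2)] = 6*s + 2*sqrt(2) + 10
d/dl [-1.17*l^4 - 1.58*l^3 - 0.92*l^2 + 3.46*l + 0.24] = -4.68*l^3 - 4.74*l^2 - 1.84*l + 3.46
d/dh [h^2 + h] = 2*h + 1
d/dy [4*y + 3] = 4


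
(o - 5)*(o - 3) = o^2 - 8*o + 15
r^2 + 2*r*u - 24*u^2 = (r - 4*u)*(r + 6*u)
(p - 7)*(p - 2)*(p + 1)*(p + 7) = p^4 - p^3 - 51*p^2 + 49*p + 98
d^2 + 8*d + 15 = (d + 3)*(d + 5)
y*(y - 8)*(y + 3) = y^3 - 5*y^2 - 24*y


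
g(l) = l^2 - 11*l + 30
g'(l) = 2*l - 11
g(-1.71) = 51.73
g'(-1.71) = -14.42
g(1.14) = 18.76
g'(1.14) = -8.72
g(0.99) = 20.09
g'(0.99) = -9.02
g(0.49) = 24.85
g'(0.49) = -10.02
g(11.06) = 30.66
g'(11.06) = 11.12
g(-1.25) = 45.31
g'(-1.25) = -13.50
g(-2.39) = 62.00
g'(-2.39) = -15.78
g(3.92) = 2.25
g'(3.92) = -3.16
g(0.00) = 30.00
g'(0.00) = -11.00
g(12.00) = 42.00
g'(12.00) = 13.00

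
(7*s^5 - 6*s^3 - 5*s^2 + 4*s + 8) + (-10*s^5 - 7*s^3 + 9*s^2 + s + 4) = -3*s^5 - 13*s^3 + 4*s^2 + 5*s + 12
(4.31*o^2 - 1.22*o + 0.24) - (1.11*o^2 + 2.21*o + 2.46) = 3.2*o^2 - 3.43*o - 2.22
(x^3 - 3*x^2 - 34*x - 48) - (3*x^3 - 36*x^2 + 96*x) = -2*x^3 + 33*x^2 - 130*x - 48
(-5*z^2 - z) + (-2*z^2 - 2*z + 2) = -7*z^2 - 3*z + 2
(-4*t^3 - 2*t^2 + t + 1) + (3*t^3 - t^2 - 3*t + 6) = -t^3 - 3*t^2 - 2*t + 7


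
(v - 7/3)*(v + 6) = v^2 + 11*v/3 - 14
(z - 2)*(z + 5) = z^2 + 3*z - 10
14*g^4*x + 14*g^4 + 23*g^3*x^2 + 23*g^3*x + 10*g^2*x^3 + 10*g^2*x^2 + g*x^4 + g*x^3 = (g + x)*(2*g + x)*(7*g + x)*(g*x + g)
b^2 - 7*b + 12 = (b - 4)*(b - 3)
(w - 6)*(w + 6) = w^2 - 36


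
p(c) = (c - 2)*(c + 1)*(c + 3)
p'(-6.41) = 92.62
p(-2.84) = 1.42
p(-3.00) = 0.00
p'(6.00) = 127.00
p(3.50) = 43.88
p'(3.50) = 45.75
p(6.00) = 252.00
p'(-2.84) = 7.84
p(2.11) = 1.75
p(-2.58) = 3.04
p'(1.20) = 4.12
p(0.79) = -8.21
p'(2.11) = 16.80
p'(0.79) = 0.03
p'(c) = (c - 2)*(c + 1) + (c - 2)*(c + 3) + (c + 1)*(c + 3) = 3*c^2 + 4*c - 5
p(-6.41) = -155.15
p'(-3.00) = 10.00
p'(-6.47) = 94.70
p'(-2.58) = 4.65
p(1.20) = -7.39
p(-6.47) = -160.77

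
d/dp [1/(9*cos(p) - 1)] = 9*sin(p)/(9*cos(p) - 1)^2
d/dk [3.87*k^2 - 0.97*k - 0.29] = 7.74*k - 0.97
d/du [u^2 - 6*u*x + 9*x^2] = 2*u - 6*x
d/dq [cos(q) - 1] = -sin(q)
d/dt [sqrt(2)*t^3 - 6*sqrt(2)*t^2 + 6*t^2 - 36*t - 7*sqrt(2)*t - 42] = 3*sqrt(2)*t^2 - 12*sqrt(2)*t + 12*t - 36 - 7*sqrt(2)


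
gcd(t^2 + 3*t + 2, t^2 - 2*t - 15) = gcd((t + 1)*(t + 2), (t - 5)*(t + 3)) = 1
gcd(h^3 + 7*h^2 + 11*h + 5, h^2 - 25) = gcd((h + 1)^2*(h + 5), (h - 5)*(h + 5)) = h + 5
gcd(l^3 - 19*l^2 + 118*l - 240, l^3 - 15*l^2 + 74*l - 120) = l^2 - 11*l + 30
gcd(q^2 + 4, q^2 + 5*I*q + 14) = q - 2*I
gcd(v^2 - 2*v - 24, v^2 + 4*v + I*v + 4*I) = v + 4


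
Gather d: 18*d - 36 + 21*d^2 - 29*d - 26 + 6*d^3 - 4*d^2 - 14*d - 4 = 6*d^3 + 17*d^2 - 25*d - 66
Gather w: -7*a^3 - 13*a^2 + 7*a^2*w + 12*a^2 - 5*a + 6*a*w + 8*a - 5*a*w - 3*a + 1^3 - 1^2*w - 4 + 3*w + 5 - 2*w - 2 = -7*a^3 - a^2 + w*(7*a^2 + a)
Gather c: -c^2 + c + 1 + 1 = -c^2 + c + 2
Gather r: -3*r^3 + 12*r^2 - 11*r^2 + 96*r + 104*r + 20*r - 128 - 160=-3*r^3 + r^2 + 220*r - 288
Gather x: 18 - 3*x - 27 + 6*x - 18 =3*x - 27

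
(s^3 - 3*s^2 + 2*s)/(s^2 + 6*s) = (s^2 - 3*s + 2)/(s + 6)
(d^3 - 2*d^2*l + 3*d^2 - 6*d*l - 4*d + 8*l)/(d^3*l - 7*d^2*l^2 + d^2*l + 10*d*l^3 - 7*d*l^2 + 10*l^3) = (d^2 + 3*d - 4)/(l*(d^2 - 5*d*l + d - 5*l))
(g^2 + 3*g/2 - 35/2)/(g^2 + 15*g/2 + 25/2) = (2*g - 7)/(2*g + 5)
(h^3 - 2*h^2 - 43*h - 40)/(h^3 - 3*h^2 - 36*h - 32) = (h + 5)/(h + 4)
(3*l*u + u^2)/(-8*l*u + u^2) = (3*l + u)/(-8*l + u)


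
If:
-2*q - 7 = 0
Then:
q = -7/2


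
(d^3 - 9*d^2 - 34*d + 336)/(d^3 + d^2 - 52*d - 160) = (d^2 - d - 42)/(d^2 + 9*d + 20)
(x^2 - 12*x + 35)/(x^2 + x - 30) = (x - 7)/(x + 6)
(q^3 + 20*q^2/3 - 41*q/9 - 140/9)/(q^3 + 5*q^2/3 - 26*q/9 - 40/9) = (q + 7)/(q + 2)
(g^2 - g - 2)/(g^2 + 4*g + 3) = (g - 2)/(g + 3)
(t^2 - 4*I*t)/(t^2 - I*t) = (t - 4*I)/(t - I)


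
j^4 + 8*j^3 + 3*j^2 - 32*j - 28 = (j - 2)*(j + 1)*(j + 2)*(j + 7)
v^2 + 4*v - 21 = (v - 3)*(v + 7)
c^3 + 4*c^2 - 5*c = c*(c - 1)*(c + 5)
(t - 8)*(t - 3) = t^2 - 11*t + 24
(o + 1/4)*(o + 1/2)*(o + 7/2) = o^3 + 17*o^2/4 + 11*o/4 + 7/16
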